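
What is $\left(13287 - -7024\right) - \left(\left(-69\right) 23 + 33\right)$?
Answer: $21865$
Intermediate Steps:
$\left(13287 - -7024\right) - \left(\left(-69\right) 23 + 33\right) = \left(13287 + 7024\right) - \left(-1587 + 33\right) = 20311 - -1554 = 20311 + 1554 = 21865$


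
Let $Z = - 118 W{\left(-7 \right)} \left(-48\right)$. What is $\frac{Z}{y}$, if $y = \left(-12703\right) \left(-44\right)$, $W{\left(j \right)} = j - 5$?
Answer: $- \frac{16992}{139733} \approx -0.1216$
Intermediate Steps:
$W{\left(j \right)} = -5 + j$
$y = 558932$
$Z = -67968$ ($Z = - 118 \left(-5 - 7\right) \left(-48\right) = \left(-118\right) \left(-12\right) \left(-48\right) = 1416 \left(-48\right) = -67968$)
$\frac{Z}{y} = - \frac{67968}{558932} = \left(-67968\right) \frac{1}{558932} = - \frac{16992}{139733}$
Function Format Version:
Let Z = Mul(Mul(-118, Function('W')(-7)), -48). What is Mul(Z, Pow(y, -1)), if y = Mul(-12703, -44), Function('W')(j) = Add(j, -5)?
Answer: Rational(-16992, 139733) ≈ -0.12160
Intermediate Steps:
Function('W')(j) = Add(-5, j)
y = 558932
Z = -67968 (Z = Mul(Mul(-118, Add(-5, -7)), -48) = Mul(Mul(-118, -12), -48) = Mul(1416, -48) = -67968)
Mul(Z, Pow(y, -1)) = Mul(-67968, Pow(558932, -1)) = Mul(-67968, Rational(1, 558932)) = Rational(-16992, 139733)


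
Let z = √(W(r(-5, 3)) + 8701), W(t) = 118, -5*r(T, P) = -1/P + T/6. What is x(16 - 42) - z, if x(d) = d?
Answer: -26 - √8819 ≈ -119.91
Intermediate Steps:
r(T, P) = -T/30 + 1/(5*P) (r(T, P) = -(-1/P + T/6)/5 = -T/30 + 1/(5*P))
z = √8819 (z = √(118 + 8701) = √8819 ≈ 93.910)
x(16 - 42) - z = (16 - 42) - √8819 = -26 - √8819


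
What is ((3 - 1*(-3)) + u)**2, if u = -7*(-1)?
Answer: 169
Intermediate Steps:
u = 7
((3 - 1*(-3)) + u)**2 = ((3 - 1*(-3)) + 7)**2 = ((3 + 3) + 7)**2 = (6 + 7)**2 = 13**2 = 169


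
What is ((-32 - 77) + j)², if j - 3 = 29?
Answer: 5929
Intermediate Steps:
j = 32 (j = 3 + 29 = 32)
((-32 - 77) + j)² = ((-32 - 77) + 32)² = (-109 + 32)² = (-77)² = 5929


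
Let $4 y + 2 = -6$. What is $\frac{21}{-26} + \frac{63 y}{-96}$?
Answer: $\frac{105}{208} \approx 0.50481$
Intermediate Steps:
$y = -2$ ($y = - \frac{1}{2} + \frac{1}{4} \left(-6\right) = - \frac{1}{2} - \frac{3}{2} = -2$)
$\frac{21}{-26} + \frac{63 y}{-96} = \frac{21}{-26} + \frac{63 \left(-2\right)}{-96} = 21 \left(- \frac{1}{26}\right) - - \frac{21}{16} = - \frac{21}{26} + \frac{21}{16} = \frac{105}{208}$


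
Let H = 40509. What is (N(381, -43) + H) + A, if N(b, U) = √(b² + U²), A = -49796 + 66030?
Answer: 56743 + √147010 ≈ 57126.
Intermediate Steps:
A = 16234
N(b, U) = √(U² + b²)
(N(381, -43) + H) + A = (√((-43)² + 381²) + 40509) + 16234 = (√(1849 + 145161) + 40509) + 16234 = (√147010 + 40509) + 16234 = (40509 + √147010) + 16234 = 56743 + √147010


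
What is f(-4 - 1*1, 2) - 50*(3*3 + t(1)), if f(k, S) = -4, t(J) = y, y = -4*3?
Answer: 146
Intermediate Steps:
y = -12
t(J) = -12
f(-4 - 1*1, 2) - 50*(3*3 + t(1)) = -4 - 50*(3*3 - 12) = -4 - 50*(9 - 12) = -4 - 50*(-3) = -4 + 150 = 146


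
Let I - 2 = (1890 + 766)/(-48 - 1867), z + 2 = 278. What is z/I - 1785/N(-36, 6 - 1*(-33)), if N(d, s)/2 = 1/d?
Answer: 19124580/587 ≈ 32580.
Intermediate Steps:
z = 276 (z = -2 + 278 = 276)
N(d, s) = 2/d
I = 1174/1915 (I = 2 + (1890 + 766)/(-48 - 1867) = 2 + 2656/(-1915) = 2 + 2656*(-1/1915) = 2 - 2656/1915 = 1174/1915 ≈ 0.61306)
z/I - 1785/N(-36, 6 - 1*(-33)) = 276/(1174/1915) - 1785/(2/(-36)) = 276*(1915/1174) - 1785/(2*(-1/36)) = 264270/587 - 1785/(-1/18) = 264270/587 - 1785*(-18) = 264270/587 + 32130 = 19124580/587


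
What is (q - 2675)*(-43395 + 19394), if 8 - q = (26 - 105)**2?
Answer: 213800908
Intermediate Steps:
q = -6233 (q = 8 - (26 - 105)**2 = 8 - 1*(-79)**2 = 8 - 1*6241 = 8 - 6241 = -6233)
(q - 2675)*(-43395 + 19394) = (-6233 - 2675)*(-43395 + 19394) = -8908*(-24001) = 213800908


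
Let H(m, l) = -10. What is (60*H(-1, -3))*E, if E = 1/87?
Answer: -200/29 ≈ -6.8966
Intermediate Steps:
E = 1/87 ≈ 0.011494
(60*H(-1, -3))*E = (60*(-10))*(1/87) = -600*1/87 = -200/29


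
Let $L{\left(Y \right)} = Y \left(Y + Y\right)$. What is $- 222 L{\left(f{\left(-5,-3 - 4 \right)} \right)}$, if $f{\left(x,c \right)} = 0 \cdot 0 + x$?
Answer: $-11100$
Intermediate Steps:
$f{\left(x,c \right)} = x$ ($f{\left(x,c \right)} = 0 + x = x$)
$L{\left(Y \right)} = 2 Y^{2}$ ($L{\left(Y \right)} = Y 2 Y = 2 Y^{2}$)
$- 222 L{\left(f{\left(-5,-3 - 4 \right)} \right)} = - 222 \cdot 2 \left(-5\right)^{2} = - 222 \cdot 2 \cdot 25 = \left(-222\right) 50 = -11100$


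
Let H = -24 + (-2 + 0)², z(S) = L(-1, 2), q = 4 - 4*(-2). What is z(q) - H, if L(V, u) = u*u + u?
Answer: 26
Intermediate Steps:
L(V, u) = u + u² (L(V, u) = u² + u = u + u²)
q = 12 (q = 4 + 8 = 12)
z(S) = 6 (z(S) = 2*(1 + 2) = 2*3 = 6)
H = -20 (H = -24 + (-2)² = -24 + 4 = -20)
z(q) - H = 6 - 1*(-20) = 6 + 20 = 26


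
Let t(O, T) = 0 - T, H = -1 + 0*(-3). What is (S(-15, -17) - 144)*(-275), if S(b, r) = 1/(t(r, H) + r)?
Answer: 633875/16 ≈ 39617.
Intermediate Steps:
H = -1 (H = -1 + 0 = -1)
t(O, T) = -T
S(b, r) = 1/(1 + r) (S(b, r) = 1/(-1*(-1) + r) = 1/(1 + r))
(S(-15, -17) - 144)*(-275) = (1/(1 - 17) - 144)*(-275) = (1/(-16) - 144)*(-275) = (-1/16 - 144)*(-275) = -2305/16*(-275) = 633875/16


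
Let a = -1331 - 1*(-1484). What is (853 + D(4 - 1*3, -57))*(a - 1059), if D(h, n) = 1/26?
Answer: -10047087/13 ≈ -7.7285e+5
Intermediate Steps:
D(h, n) = 1/26
a = 153 (a = -1331 + 1484 = 153)
(853 + D(4 - 1*3, -57))*(a - 1059) = (853 + 1/26)*(153 - 1059) = (22179/26)*(-906) = -10047087/13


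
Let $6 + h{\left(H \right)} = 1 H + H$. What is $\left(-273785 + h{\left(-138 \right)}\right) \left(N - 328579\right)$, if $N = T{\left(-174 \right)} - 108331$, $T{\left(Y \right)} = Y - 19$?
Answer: $119795507901$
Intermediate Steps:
$T{\left(Y \right)} = -19 + Y$ ($T{\left(Y \right)} = Y - 19 = -19 + Y$)
$h{\left(H \right)} = -6 + 2 H$ ($h{\left(H \right)} = -6 + \left(1 H + H\right) = -6 + \left(H + H\right) = -6 + 2 H$)
$N = -108524$ ($N = \left(-19 - 174\right) - 108331 = -193 - 108331 = -108524$)
$\left(-273785 + h{\left(-138 \right)}\right) \left(N - 328579\right) = \left(-273785 + \left(-6 + 2 \left(-138\right)\right)\right) \left(-108524 - 328579\right) = \left(-273785 - 282\right) \left(-437103\right) = \left(-274067\right) \left(-437103\right) = 119795507901$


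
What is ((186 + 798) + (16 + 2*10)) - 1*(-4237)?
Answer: 5257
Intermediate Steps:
((186 + 798) + (16 + 2*10)) - 1*(-4237) = (984 + (16 + 20)) + 4237 = (984 + 36) + 4237 = 1020 + 4237 = 5257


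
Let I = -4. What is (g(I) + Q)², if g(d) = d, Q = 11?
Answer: 49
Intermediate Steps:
(g(I) + Q)² = (-4 + 11)² = 7² = 49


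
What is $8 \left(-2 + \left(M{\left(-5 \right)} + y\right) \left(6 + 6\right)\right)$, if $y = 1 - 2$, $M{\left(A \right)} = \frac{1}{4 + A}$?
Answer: $-208$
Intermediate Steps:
$y = -1$ ($y = 1 - 2 = -1$)
$8 \left(-2 + \left(M{\left(-5 \right)} + y\right) \left(6 + 6\right)\right) = 8 \left(-2 + \left(\frac{1}{4 - 5} - 1\right) \left(6 + 6\right)\right) = 8 \left(-2 + \left(\frac{1}{-1} - 1\right) 12\right) = 8 \left(-2 + \left(-1 - 1\right) 12\right) = 8 \left(-2 - 24\right) = 8 \left(-26\right) = -208$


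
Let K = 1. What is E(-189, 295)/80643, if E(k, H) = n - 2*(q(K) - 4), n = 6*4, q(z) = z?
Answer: 10/26881 ≈ 0.00037201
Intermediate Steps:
n = 24
E(k, H) = 30 (E(k, H) = 24 - 2*(1 - 4) = 24 - 2*(-3) = 24 + 6 = 30)
E(-189, 295)/80643 = 30/80643 = 30*(1/80643) = 10/26881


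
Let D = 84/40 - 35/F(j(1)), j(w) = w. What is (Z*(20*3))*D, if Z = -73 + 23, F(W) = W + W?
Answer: 46200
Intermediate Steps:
F(W) = 2*W
Z = -50
D = -77/5 (D = 84/40 - 35/(2*1) = 84*(1/40) - 35/2 = 21/10 - 35*1/2 = 21/10 - 35/2 = -77/5 ≈ -15.400)
(Z*(20*3))*D = -1000*3*(-77/5) = -50*60*(-77/5) = -3000*(-77/5) = 46200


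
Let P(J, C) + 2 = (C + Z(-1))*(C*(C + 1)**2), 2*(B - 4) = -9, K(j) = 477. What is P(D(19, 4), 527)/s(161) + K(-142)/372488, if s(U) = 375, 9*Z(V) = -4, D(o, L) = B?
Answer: 28816082953864363/139683000 ≈ 2.0630e+8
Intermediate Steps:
B = -1/2 (B = 4 + (1/2)*(-9) = 4 - 9/2 = -1/2 ≈ -0.50000)
D(o, L) = -1/2
Z(V) = -4/9 (Z(V) = (1/9)*(-4) = -4/9)
P(J, C) = -2 + C*(1 + C)**2*(-4/9 + C) (P(J, C) = -2 + (C - 4/9)*(C*(C + 1)**2) = -2 + (-4/9 + C)*(C*(1 + C)**2) = -2 + C*(1 + C)**2*(-4/9 + C))
P(D(19, 4), 527)/s(161) + K(-142)/372488 = (-2 + 527**4 - 4/9*527 + (1/9)*527**2 + (14/9)*527**3)/375 + 477/372488 = (-2 + 77133397441 - 2108/9 + (1/9)*277729 + (14/9)*146363183)*(1/375) + 477*(1/372488) = (-2 + 77133397441 - 2108/9 + 277729/9 + 2049084562/9)*(1/375) + 477/372488 = 77361104126*(1/375) + 477/372488 = 77361104126/375 + 477/372488 = 28816082953864363/139683000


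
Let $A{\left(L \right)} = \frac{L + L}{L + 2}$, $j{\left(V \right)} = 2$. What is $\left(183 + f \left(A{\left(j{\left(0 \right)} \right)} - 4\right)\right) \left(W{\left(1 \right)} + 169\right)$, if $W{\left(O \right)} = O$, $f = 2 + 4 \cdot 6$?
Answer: $17850$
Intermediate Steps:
$f = 26$ ($f = 2 + 24 = 26$)
$A{\left(L \right)} = \frac{2 L}{2 + L}$
$\left(183 + f \left(A{\left(j{\left(0 \right)} \right)} - 4\right)\right) \left(W{\left(1 \right)} + 169\right) = \left(183 + 26 \left(2 \cdot 2 \frac{1}{2 + 2} - 4\right)\right) \left(1 + 169\right) = \left(183 + 26 \left(2 \cdot 2 \cdot \frac{1}{4} - 4\right)\right) 170 = \left(183 + 26 \left(1 - 4\right)\right) 170 = \left(183 + 26 \left(-3\right)\right) 170 = \left(183 - 78\right) 170 = 105 \cdot 170 = 17850$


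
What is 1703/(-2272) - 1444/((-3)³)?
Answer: 3234787/61344 ≈ 52.732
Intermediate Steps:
1703/(-2272) - 1444/((-3)³) = 1703*(-1/2272) - 1444/(-27) = -1703/2272 - 1444*(-1/27) = -1703/2272 + 1444/27 = 3234787/61344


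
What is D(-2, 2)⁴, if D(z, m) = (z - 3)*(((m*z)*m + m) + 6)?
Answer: 0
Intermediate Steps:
D(z, m) = (-3 + z)*(6 + m + z*m²) (D(z, m) = (-3 + z)*((z*m² + m) + 6) = (-3 + z)*((m + z*m²) + 6) = (-3 + z)*(6 + m + z*m²))
D(-2, 2)⁴ = (-18 - 3*2 + 6*(-2) + 2*(-2) + 2²*(-2)² - 3*(-2)*2²)⁴ = (-18 - 6 - 12 - 4 + 4*4 - 3*(-2)*4)⁴ = (-18 - 6 - 12 - 4 + 16 + 24)⁴ = 0⁴ = 0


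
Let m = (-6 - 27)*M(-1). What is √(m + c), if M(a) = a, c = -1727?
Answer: 11*I*√14 ≈ 41.158*I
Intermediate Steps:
m = 33 (m = (-6 - 27)*(-1) = -33*(-1) = 33)
√(m + c) = √(33 - 1727) = √(-1694) = 11*I*√14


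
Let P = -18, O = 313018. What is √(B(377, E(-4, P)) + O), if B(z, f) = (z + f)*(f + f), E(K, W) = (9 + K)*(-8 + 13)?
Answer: √333118 ≈ 577.16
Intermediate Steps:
E(K, W) = 45 + 5*K (E(K, W) = (9 + K)*5 = 45 + 5*K)
B(z, f) = 2*f*(f + z) (B(z, f) = (f + z)*(2*f) = 2*f*(f + z))
√(B(377, E(-4, P)) + O) = √(2*(45 + 5*(-4))*((45 + 5*(-4)) + 377) + 313018) = √(2*(45 - 20)*((45 - 20) + 377) + 313018) = √(2*25*(25 + 377) + 313018) = √(2*25*402 + 313018) = √(20100 + 313018) = √333118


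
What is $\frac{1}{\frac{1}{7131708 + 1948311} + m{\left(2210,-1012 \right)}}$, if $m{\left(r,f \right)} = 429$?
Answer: $\frac{9080019}{3895328152} \approx 0.002331$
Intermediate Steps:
$\frac{1}{\frac{1}{7131708 + 1948311} + m{\left(2210,-1012 \right)}} = \frac{1}{\frac{1}{7131708 + 1948311} + 429} = \frac{1}{\frac{1}{9080019} + 429} = \frac{1}{\frac{3895328152}{9080019}} = \frac{9080019}{3895328152}$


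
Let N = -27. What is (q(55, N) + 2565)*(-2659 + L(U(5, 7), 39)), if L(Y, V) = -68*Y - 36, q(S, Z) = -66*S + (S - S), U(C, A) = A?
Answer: 3377115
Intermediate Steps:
q(S, Z) = -66*S (q(S, Z) = -66*S + 0 = -66*S)
L(Y, V) = -36 - 68*Y
(q(55, N) + 2565)*(-2659 + L(U(5, 7), 39)) = (-66*55 + 2565)*(-2659 + (-36 - 68*7)) = (-3630 + 2565)*(-2659 + (-36 - 476)) = -1065*(-2659 - 512) = -1065*(-3171) = 3377115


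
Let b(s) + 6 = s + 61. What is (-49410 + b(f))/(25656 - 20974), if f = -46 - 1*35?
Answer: -24718/2341 ≈ -10.559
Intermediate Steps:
f = -81 (f = -46 - 35 = -81)
b(s) = 55 + s (b(s) = -6 + (s + 61) = -6 + (61 + s) = 55 + s)
(-49410 + b(f))/(25656 - 20974) = (-49410 + (55 - 81))/(25656 - 20974) = (-49410 - 26)/4682 = -49436*1/4682 = -24718/2341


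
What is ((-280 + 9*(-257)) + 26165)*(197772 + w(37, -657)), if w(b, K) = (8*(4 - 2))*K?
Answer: 4414092720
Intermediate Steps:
w(b, K) = 16*K (w(b, K) = (8*2)*K = 16*K)
((-280 + 9*(-257)) + 26165)*(197772 + w(37, -657)) = ((-280 + 9*(-257)) + 26165)*(197772 + 16*(-657)) = ((-280 - 2313) + 26165)*(197772 - 10512) = (-2593 + 26165)*187260 = 23572*187260 = 4414092720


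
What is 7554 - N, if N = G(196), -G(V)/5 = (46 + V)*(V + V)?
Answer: 481874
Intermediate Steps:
G(V) = -10*V*(46 + V) (G(V) = -5*(46 + V)*(V + V) = -5*(46 + V)*2*V = -10*V*(46 + V))
N = -474320 (N = -10*196*(46 + 196) = -10*196*242 = -474320)
7554 - N = 7554 - 1*(-474320) = 7554 + 474320 = 481874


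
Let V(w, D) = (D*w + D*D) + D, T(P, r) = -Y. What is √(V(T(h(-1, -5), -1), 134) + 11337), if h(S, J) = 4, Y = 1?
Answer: √29293 ≈ 171.15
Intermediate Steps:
T(P, r) = -1 (T(P, r) = -1*1 = -1)
V(w, D) = D + D² + D*w (V(w, D) = (D*w + D²) + D = (D² + D*w) + D = D + D² + D*w)
√(V(T(h(-1, -5), -1), 134) + 11337) = √(134*(1 + 134 - 1) + 11337) = √(134*134 + 11337) = √(17956 + 11337) = √29293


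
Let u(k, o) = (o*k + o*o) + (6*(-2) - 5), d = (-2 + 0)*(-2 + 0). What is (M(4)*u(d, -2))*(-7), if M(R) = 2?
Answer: 294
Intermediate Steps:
d = 4 (d = -2*(-2) = 4)
u(k, o) = -17 + o² + k*o (u(k, o) = (k*o + o²) + (-12 - 5) = (o² + k*o) - 17 = -17 + o² + k*o)
(M(4)*u(d, -2))*(-7) = (2*(-17 + (-2)² + 4*(-2)))*(-7) = (2*(-17 + 4 - 8))*(-7) = (2*(-21))*(-7) = -42*(-7) = 294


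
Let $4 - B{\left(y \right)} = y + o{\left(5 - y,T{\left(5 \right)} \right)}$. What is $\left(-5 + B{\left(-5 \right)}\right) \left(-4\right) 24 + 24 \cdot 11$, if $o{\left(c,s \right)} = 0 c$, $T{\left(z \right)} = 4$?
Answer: $-120$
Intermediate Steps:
$o{\left(c,s \right)} = 0$
$B{\left(y \right)} = 4 - y$ ($B{\left(y \right)} = 4 - \left(y + 0\right) = 4 - y$)
$\left(-5 + B{\left(-5 \right)}\right) \left(-4\right) 24 + 24 \cdot 11 = \left(-5 + \left(4 - -5\right)\right) \left(-4\right) 24 + 24 \cdot 11 = \left(-5 + \left(4 + 5\right)\right) \left(-4\right) 24 + 264 = \left(-5 + 9\right) \left(-4\right) 24 + 264 = 4 \left(-4\right) 24 + 264 = \left(-16\right) 24 + 264 = -384 + 264 = -120$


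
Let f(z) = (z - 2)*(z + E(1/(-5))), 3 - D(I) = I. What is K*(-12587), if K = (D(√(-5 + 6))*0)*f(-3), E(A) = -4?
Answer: 0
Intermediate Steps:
D(I) = 3 - I
f(z) = (-4 + z)*(-2 + z) (f(z) = (z - 2)*(z - 4) = (-2 + z)*(-4 + z) = (-4 + z)*(-2 + z))
K = 0 (K = ((3 - √(-5 + 6))*0)*(8 + (-3)² - 6*(-3)) = ((3 - √1)*0)*(8 + 9 + 18) = ((3 - 1*1)*0)*35 = ((3 - 1)*0)*35 = (2*0)*35 = 0*35 = 0)
K*(-12587) = 0*(-12587) = 0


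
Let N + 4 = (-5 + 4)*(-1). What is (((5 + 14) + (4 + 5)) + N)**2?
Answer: 625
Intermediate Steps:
N = -3 (N = -4 + (-5 + 4)*(-1) = -4 - 1*(-1) = -4 + 1 = -3)
(((5 + 14) + (4 + 5)) + N)**2 = (((5 + 14) + (4 + 5)) - 3)**2 = ((19 + 9) - 3)**2 = (28 - 3)**2 = 25**2 = 625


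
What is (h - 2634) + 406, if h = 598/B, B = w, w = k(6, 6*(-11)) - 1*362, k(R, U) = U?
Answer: -477091/214 ≈ -2229.4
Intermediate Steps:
w = -428 (w = 6*(-11) - 1*362 = -66 - 362 = -428)
B = -428
h = -299/214 (h = 598/(-428) = 598*(-1/428) = -299/214 ≈ -1.3972)
(h - 2634) + 406 = (-299/214 - 2634) + 406 = -563975/214 + 406 = -477091/214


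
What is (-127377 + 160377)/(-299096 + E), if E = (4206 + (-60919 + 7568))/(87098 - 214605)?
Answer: -1402577000/12712261509 ≈ -0.11033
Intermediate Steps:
E = 49145/127507 (E = (4206 - 53351)/(-127507) = -49145*(-1/127507) = 49145/127507 ≈ 0.38543)
(-127377 + 160377)/(-299096 + E) = (-127377 + 160377)/(-299096 + 49145/127507) = 33000/(-38136784527/127507) = 33000*(-127507/38136784527) = -1402577000/12712261509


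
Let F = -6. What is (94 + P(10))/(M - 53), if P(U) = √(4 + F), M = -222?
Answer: -94/275 - I*√2/275 ≈ -0.34182 - 0.0051426*I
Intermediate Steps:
P(U) = I*√2 (P(U) = √(4 - 6) = √(-2) = I*√2)
(94 + P(10))/(M - 53) = (94 + I*√2)/(-222 - 53) = (94 + I*√2)/(-275) = (94 + I*√2)*(-1/275) = -94/275 - I*√2/275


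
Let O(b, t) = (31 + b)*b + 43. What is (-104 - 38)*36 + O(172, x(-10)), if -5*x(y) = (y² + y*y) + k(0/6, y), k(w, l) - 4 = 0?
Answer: 29847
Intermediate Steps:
k(w, l) = 4 (k(w, l) = 4 + 0 = 4)
x(y) = -⅘ - 2*y²/5 (x(y) = -((y² + y*y) + 4)/5 = -((y² + y²) + 4)/5 = -(2*y² + 4)/5 = -(4 + 2*y²)/5 = -⅘ - 2*y²/5)
O(b, t) = 43 + b*(31 + b) (O(b, t) = b*(31 + b) + 43 = 43 + b*(31 + b))
(-104 - 38)*36 + O(172, x(-10)) = (-104 - 38)*36 + (43 + 172² + 31*172) = -142*36 + (43 + 29584 + 5332) = -5112 + 34959 = 29847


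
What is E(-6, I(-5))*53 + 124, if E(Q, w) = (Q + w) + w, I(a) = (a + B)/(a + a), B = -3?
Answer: -546/5 ≈ -109.20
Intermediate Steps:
I(a) = (-3 + a)/(2*a) (I(a) = (a - 3)/(a + a) = (-3 + a)/((2*a)) = (-3 + a)*(1/(2*a)) = (-3 + a)/(2*a))
E(Q, w) = Q + 2*w
E(-6, I(-5))*53 + 124 = (-6 + 2*((1/2)*(-3 - 5)/(-5)))*53 + 124 = (-6 + 2*((1/2)*(-1/5)*(-8)))*53 + 124 = (-6 + 2*(4/5))*53 + 124 = (-6 + 8/5)*53 + 124 = -22/5*53 + 124 = -1166/5 + 124 = -546/5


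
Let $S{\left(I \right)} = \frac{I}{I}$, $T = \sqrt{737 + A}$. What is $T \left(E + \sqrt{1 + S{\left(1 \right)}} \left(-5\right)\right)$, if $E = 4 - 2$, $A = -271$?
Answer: $\sqrt{466} \left(2 - 5 \sqrt{2}\right) \approx -109.47$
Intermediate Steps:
$T = \sqrt{466}$ ($T = \sqrt{737 - 271} = \sqrt{466} \approx 21.587$)
$E = 2$
$S{\left(I \right)} = 1$
$T \left(E + \sqrt{1 + S{\left(1 \right)}} \left(-5\right)\right) = \sqrt{466} \left(2 + \sqrt{1 + 1} \left(-5\right)\right) = \sqrt{466} \left(2 + \sqrt{2} \left(-5\right)\right) = \sqrt{466} \left(2 - 5 \sqrt{2}\right)$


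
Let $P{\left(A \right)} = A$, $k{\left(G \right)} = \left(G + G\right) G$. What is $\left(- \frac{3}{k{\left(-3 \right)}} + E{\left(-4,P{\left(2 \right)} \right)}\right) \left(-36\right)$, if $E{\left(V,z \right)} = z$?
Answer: $-66$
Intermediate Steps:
$k{\left(G \right)} = 2 G^{2}$ ($k{\left(G \right)} = 2 G G = 2 G^{2}$)
$\left(- \frac{3}{k{\left(-3 \right)}} + E{\left(-4,P{\left(2 \right)} \right)}\right) \left(-36\right) = \left(- \frac{3}{2 \left(-3\right)^{2}} + 2\right) \left(-36\right) = \left(- \frac{3}{2 \cdot 9} + 2\right) \left(-36\right) = \left(- \frac{3}{18} + 2\right) \left(-36\right) = \left(\left(-3\right) \frac{1}{18} + 2\right) \left(-36\right) = \left(- \frac{1}{6} + 2\right) \left(-36\right) = \frac{11}{6} \left(-36\right) = -66$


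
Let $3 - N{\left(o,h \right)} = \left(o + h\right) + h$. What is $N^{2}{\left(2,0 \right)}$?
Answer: $1$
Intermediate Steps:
$N{\left(o,h \right)} = 3 - o - 2 h$ ($N{\left(o,h \right)} = 3 - \left(\left(o + h\right) + h\right) = 3 - \left(\left(h + o\right) + h\right) = 3 - \left(o + 2 h\right) = 3 - o - 2 h$)
$N^{2}{\left(2,0 \right)} = \left(3 - 2 - 0\right)^{2} = \left(3 - 2 + 0\right)^{2} = 1^{2} = 1$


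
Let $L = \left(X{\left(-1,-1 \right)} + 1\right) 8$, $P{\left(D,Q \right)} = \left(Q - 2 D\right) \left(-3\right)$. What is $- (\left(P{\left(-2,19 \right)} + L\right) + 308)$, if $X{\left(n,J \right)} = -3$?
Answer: $-223$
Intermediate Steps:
$P{\left(D,Q \right)} = - 3 Q + 6 D$
$L = -16$ ($L = \left(-3 + 1\right) 8 = \left(-2\right) 8 = -16$)
$- (\left(P{\left(-2,19 \right)} + L\right) + 308) = - (\left(\left(\left(-3\right) 19 + 6 \left(-2\right)\right) - 16\right) + 308) = - (\left(\left(-57 - 12\right) - 16\right) + 308) = - (\left(-69 - 16\right) + 308) = - (-85 + 308) = \left(-1\right) 223 = -223$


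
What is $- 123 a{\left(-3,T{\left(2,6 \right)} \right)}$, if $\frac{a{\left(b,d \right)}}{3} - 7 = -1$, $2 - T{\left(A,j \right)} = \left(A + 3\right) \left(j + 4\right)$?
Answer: $-2214$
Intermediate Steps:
$T{\left(A,j \right)} = 2 - \left(3 + A\right) \left(4 + j\right)$ ($T{\left(A,j \right)} = 2 - \left(A + 3\right) \left(j + 4\right) = 2 - \left(3 + A\right) \left(4 + j\right)$)
$a{\left(b,d \right)} = 18$ ($a{\left(b,d \right)} = 21 + 3 \left(-1\right) = 21 - 3 = 18$)
$- 123 a{\left(-3,T{\left(2,6 \right)} \right)} = \left(-123\right) 18 = -2214$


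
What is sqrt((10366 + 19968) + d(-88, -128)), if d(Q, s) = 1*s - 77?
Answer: 11*sqrt(249) ≈ 173.58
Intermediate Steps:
d(Q, s) = -77 + s (d(Q, s) = s - 77 = -77 + s)
sqrt((10366 + 19968) + d(-88, -128)) = sqrt((10366 + 19968) + (-77 - 128)) = sqrt(30334 - 205) = sqrt(30129) = 11*sqrt(249)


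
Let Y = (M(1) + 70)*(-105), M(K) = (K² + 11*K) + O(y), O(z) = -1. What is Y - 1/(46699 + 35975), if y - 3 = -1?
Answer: -703142371/82674 ≈ -8505.0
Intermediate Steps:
y = 2 (y = 3 - 1 = 2)
M(K) = -1 + K² + 11*K (M(K) = (K² + 11*K) - 1 = -1 + K² + 11*K)
Y = -8505 (Y = ((-1 + 1² + 11*1) + 70)*(-105) = ((-1 + 1 + 11) + 70)*(-105) = (11 + 70)*(-105) = 81*(-105) = -8505)
Y - 1/(46699 + 35975) = -8505 - 1/(46699 + 35975) = -8505 - 1/82674 = -703142371/82674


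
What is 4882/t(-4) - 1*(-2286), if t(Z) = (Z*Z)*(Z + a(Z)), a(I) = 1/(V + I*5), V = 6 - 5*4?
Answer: 1211231/548 ≈ 2210.3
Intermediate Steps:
V = -14 (V = 6 - 20 = -14)
a(I) = 1/(-14 + 5*I) (a(I) = 1/(-14 + I*5) = 1/(-14 + 5*I))
t(Z) = Z²*(Z + 1/(-14 + 5*Z)) (t(Z) = (Z*Z)*(Z + 1/(-14 + 5*Z)) = Z²*(Z + 1/(-14 + 5*Z)))
4882/t(-4) - 1*(-2286) = 4882/(((-4)²*(1 - 4*(-14 + 5*(-4)))/(-14 + 5*(-4)))) - 1*(-2286) = 4882/((16*(1 - 4*(-14 - 20))/(-14 - 20))) + 2286 = 4882/((16*(1 - 4*(-34))/(-34))) + 2286 = 4882/((16*(-1/34)*(1 + 136))) + 2286 = 4882/((16*(-1/34)*137)) + 2286 = 4882/(-1096/17) + 2286 = 4882*(-17/1096) + 2286 = -41497/548 + 2286 = 1211231/548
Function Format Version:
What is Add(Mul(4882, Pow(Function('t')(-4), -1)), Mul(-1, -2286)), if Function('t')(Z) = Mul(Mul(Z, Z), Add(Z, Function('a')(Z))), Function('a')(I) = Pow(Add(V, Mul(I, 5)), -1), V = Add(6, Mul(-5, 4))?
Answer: Rational(1211231, 548) ≈ 2210.3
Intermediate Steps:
V = -14 (V = Add(6, -20) = -14)
Function('a')(I) = Pow(Add(-14, Mul(5, I)), -1) (Function('a')(I) = Pow(Add(-14, Mul(I, 5)), -1) = Pow(Add(-14, Mul(5, I)), -1))
Function('t')(Z) = Mul(Pow(Z, 2), Add(Z, Pow(Add(-14, Mul(5, Z)), -1))) (Function('t')(Z) = Mul(Mul(Z, Z), Add(Z, Pow(Add(-14, Mul(5, Z)), -1))) = Mul(Pow(Z, 2), Add(Z, Pow(Add(-14, Mul(5, Z)), -1))))
Add(Mul(4882, Pow(Function('t')(-4), -1)), Mul(-1, -2286)) = Add(Mul(4882, Pow(Mul(Pow(-4, 2), Pow(Add(-14, Mul(5, -4)), -1), Add(1, Mul(-4, Add(-14, Mul(5, -4))))), -1)), Mul(-1, -2286)) = Add(Mul(4882, Pow(Mul(16, Pow(Add(-14, -20), -1), Add(1, Mul(-4, Add(-14, -20)))), -1)), 2286) = Add(Mul(4882, Pow(Mul(16, Pow(-34, -1), Add(1, Mul(-4, -34))), -1)), 2286) = Add(Mul(4882, Pow(Mul(16, Rational(-1, 34), Add(1, 136)), -1)), 2286) = Add(Mul(4882, Pow(Mul(16, Rational(-1, 34), 137), -1)), 2286) = Add(Mul(4882, Pow(Rational(-1096, 17), -1)), 2286) = Add(Mul(4882, Rational(-17, 1096)), 2286) = Add(Rational(-41497, 548), 2286) = Rational(1211231, 548)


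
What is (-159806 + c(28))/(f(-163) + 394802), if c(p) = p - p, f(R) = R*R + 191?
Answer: -79903/210781 ≈ -0.37908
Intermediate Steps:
f(R) = 191 + R² (f(R) = R² + 191 = 191 + R²)
c(p) = 0
(-159806 + c(28))/(f(-163) + 394802) = (-159806 + 0)/((191 + (-163)²) + 394802) = -159806/((191 + 26569) + 394802) = -159806/(26760 + 394802) = -159806/421562 = -159806*1/421562 = -79903/210781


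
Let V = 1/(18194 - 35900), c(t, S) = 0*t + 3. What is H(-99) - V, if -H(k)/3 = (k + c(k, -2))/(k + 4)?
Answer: -5099233/1682070 ≈ -3.0315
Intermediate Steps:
c(t, S) = 3 (c(t, S) = 0 + 3 = 3)
H(k) = -3*(3 + k)/(4 + k) (H(k) = -3*(k + 3)/(k + 4) = -3*(3 + k)/(4 + k))
V = -1/17706 (V = 1/(-17706) = -1/17706 ≈ -5.6478e-5)
H(-99) - V = 3*(-3 - 1*(-99))/(4 - 99) - 1*(-1/17706) = 3*(-3 + 99)/(-95) + 1/17706 = 3*(-1/95)*96 + 1/17706 = -288/95 + 1/17706 = -5099233/1682070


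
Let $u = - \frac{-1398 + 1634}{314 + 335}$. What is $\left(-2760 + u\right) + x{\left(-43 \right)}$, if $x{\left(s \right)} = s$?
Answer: $- \frac{30837}{11} \approx -2803.4$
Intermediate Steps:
$u = - \frac{4}{11}$ ($u = - \frac{236}{649} = \left(-1\right) \frac{4}{11} = - \frac{4}{11} \approx -0.36364$)
$\left(-2760 + u\right) + x{\left(-43 \right)} = \left(-2760 - \frac{4}{11}\right) - 43 = - \frac{30364}{11} - 43 = - \frac{30837}{11}$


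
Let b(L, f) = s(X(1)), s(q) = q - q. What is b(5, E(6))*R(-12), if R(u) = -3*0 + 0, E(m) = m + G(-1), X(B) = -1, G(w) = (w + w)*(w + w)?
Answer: 0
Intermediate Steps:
G(w) = 4*w² (G(w) = (2*w)*(2*w) = 4*w²)
E(m) = 4 + m (E(m) = m + 4*(-1)² = m + 4*1 = m + 4 = 4 + m)
s(q) = 0
b(L, f) = 0
R(u) = 0 (R(u) = 0 + 0 = 0)
b(5, E(6))*R(-12) = 0*0 = 0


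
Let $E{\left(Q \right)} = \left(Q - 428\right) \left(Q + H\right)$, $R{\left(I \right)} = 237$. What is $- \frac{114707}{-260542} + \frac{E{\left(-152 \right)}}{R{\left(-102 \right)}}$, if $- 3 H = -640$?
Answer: $- \frac{350930197}{2344878} \approx -149.66$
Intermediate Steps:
$H = \frac{640}{3}$ ($H = \left(- \frac{1}{3}\right) \left(-640\right) = \frac{640}{3} \approx 213.33$)
$E{\left(Q \right)} = \left(-428 + Q\right) \left(\frac{640}{3} + Q\right)$ ($E{\left(Q \right)} = \left(Q - 428\right) \left(Q + \frac{640}{3}\right) = \left(-428 + Q\right) \left(\frac{640}{3} + Q\right)$)
$- \frac{114707}{-260542} + \frac{E{\left(-152 \right)}}{R{\left(-102 \right)}} = - \frac{114707}{-260542} + \frac{- \frac{273920}{3} + \left(-152\right)^{2} - - \frac{97888}{3}}{237} = \left(-114707\right) \left(- \frac{1}{260542}\right) + \left(- \frac{273920}{3} + 23104 + \frac{97888}{3}\right) \frac{1}{237} = \frac{114707}{260542} - \frac{106720}{711} = - \frac{350930197}{2344878}$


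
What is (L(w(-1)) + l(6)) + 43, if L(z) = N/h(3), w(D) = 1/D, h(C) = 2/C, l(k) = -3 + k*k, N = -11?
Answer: 119/2 ≈ 59.500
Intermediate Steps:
l(k) = -3 + k²
w(D) = 1/D
L(z) = -33/2 (L(z) = -11/(2/3) = -11/(2*(⅓)) = -11/⅔ = -11*3/2 = -33/2)
(L(w(-1)) + l(6)) + 43 = (-33/2 + (-3 + 6²)) + 43 = (-33/2 + (-3 + 36)) + 43 = (-33/2 + 33) + 43 = 33/2 + 43 = 119/2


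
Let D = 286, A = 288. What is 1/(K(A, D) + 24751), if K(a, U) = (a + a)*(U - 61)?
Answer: 1/154351 ≈ 6.4787e-6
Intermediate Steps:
K(a, U) = 2*a*(-61 + U) (K(a, U) = (2*a)*(-61 + U) = 2*a*(-61 + U))
1/(K(A, D) + 24751) = 1/(2*288*(-61 + 286) + 24751) = 1/(2*288*225 + 24751) = 1/(129600 + 24751) = 1/154351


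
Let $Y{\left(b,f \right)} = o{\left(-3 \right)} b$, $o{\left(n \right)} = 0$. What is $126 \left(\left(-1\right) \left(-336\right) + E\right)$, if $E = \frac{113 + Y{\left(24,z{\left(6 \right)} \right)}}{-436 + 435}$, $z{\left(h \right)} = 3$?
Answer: $28098$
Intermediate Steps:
$Y{\left(b,f \right)} = 0$ ($Y{\left(b,f \right)} = 0 b = 0$)
$E = -113$ ($E = \frac{113 + 0}{-436 + 435} = \frac{113}{-1} = 113 \left(-1\right) = -113$)
$126 \left(\left(-1\right) \left(-336\right) + E\right) = 126 \left(\left(-1\right) \left(-336\right) - 113\right) = 126 \left(336 - 113\right) = 126 \cdot 223 = 28098$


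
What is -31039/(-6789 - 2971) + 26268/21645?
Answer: 61880989/14083680 ≈ 4.3938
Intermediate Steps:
-31039/(-6789 - 2971) + 26268/21645 = -31039/(-9760) + 26268*(1/21645) = -31039*(-1/9760) + 8756/7215 = 31039/9760 + 8756/7215 = 61880989/14083680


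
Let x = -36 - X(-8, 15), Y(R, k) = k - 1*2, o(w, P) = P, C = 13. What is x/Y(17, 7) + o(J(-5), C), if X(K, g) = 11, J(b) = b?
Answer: 18/5 ≈ 3.6000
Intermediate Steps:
Y(R, k) = -2 + k (Y(R, k) = k - 2 = -2 + k)
x = -47 (x = -36 - 1*11 = -36 - 11 = -47)
x/Y(17, 7) + o(J(-5), C) = -47/(-2 + 7) + 13 = -47/5 + 13 = 18/5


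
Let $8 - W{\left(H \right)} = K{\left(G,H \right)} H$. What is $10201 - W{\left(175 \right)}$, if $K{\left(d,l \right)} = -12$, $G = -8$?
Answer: $8093$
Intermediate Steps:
$W{\left(H \right)} = 8 + 12 H$ ($W{\left(H \right)} = 8 - - 12 H = 8 + 12 H$)
$10201 - W{\left(175 \right)} = 10201 - \left(8 + 12 \cdot 175\right) = 10201 - \left(8 + 2100\right) = 10201 - 2108 = 8093$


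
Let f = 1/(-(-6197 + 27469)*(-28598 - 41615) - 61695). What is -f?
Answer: -1/1493509241 ≈ -6.6956e-10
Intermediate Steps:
f = 1/1493509241 (f = 1/(-21272*(-70213) - 61695) = 1/(-1*(-1493570936) - 61695) = 1/(1493570936 - 61695) = 1/1493509241 ≈ 6.6956e-10)
-f = -1*1/1493509241 = -1/1493509241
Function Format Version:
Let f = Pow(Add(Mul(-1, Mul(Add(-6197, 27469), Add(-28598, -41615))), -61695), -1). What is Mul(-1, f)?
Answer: Rational(-1, 1493509241) ≈ -6.6956e-10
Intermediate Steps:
f = Rational(1, 1493509241) (f = Pow(Add(Mul(-1, Mul(21272, -70213)), -61695), -1) = Pow(Add(Mul(-1, -1493570936), -61695), -1) = Pow(Add(1493570936, -61695), -1) = Pow(1493509241, -1) = Rational(1, 1493509241) ≈ 6.6956e-10)
Mul(-1, f) = Mul(-1, Rational(1, 1493509241)) = Rational(-1, 1493509241)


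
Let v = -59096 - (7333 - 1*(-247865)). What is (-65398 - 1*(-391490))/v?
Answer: -163046/157147 ≈ -1.0375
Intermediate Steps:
v = -314294 (v = -59096 - (7333 + 247865) = -59096 - 1*255198 = -59096 - 255198 = -314294)
(-65398 - 1*(-391490))/v = (-65398 - 1*(-391490))/(-314294) = (-65398 + 391490)*(-1/314294) = 326092*(-1/314294) = -163046/157147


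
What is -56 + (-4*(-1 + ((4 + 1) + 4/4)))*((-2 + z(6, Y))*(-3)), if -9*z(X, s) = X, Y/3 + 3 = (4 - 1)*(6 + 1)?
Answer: -216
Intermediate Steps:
Y = 54 (Y = -9 + 3*((4 - 1)*(6 + 1)) = -9 + 3*(3*7) = -9 + 3*21 = -9 + 63 = 54)
z(X, s) = -X/9
-56 + (-4*(-1 + ((4 + 1) + 4/4)))*((-2 + z(6, Y))*(-3)) = -56 + (-4*(-1 + ((4 + 1) + 4/4)))*((-2 - ⅑*6)*(-3)) = -56 + (-4*(-1 + (5 + 4*(¼))))*((-2 - ⅔)*(-3)) = -56 + (-4*(-1 + (5 + 1)))*(-8/3*(-3)) = -56 - 4*(-1 + 6)*8 = -56 - 4*5*8 = -56 - 20*8 = -56 - 160 = -216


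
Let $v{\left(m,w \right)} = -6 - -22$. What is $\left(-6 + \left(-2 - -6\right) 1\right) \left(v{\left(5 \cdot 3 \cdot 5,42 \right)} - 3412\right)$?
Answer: $6792$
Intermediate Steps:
$v{\left(m,w \right)} = 16$ ($v{\left(m,w \right)} = -6 + 22 = 16$)
$\left(-6 + \left(-2 - -6\right) 1\right) \left(v{\left(5 \cdot 3 \cdot 5,42 \right)} - 3412\right) = \left(-6 + \left(-2 - -6\right) 1\right) \left(16 - 3412\right) = \left(-6 + \left(-2 + 6\right) 1\right) \left(16 - 3412\right) = \left(-6 + 4 \cdot 1\right) \left(-3396\right) = \left(-6 + 4\right) \left(-3396\right) = \left(-2\right) \left(-3396\right) = 6792$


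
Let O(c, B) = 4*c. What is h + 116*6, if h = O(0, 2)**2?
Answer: 696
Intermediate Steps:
h = 0 (h = (4*0)**2 = 0**2 = 0)
h + 116*6 = 0 + 116*6 = 0 + 696 = 696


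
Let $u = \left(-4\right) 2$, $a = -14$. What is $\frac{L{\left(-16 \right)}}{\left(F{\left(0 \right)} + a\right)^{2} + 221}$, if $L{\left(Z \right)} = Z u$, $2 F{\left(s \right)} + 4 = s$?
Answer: $\frac{128}{477} \approx 0.26834$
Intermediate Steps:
$F{\left(s \right)} = -2 + \frac{s}{2}$
$u = -8$
$L{\left(Z \right)} = - 8 Z$ ($L{\left(Z \right)} = Z \left(-8\right) = - 8 Z$)
$\frac{L{\left(-16 \right)}}{\left(F{\left(0 \right)} + a\right)^{2} + 221} = \frac{\left(-8\right) \left(-16\right)}{\left(\left(-2 + \frac{1}{2} \cdot 0\right) - 14\right)^{2} + 221} = \frac{128}{\left(\left(-2 + 0\right) - 14\right)^{2} + 221} = \frac{128}{\left(-2 - 14\right)^{2} + 221} = \frac{128}{\left(-16\right)^{2} + 221} = \frac{128}{256 + 221} = \frac{128}{477}$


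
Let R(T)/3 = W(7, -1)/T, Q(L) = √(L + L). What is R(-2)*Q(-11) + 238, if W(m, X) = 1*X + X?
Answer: 238 + 3*I*√22 ≈ 238.0 + 14.071*I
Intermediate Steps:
W(m, X) = 2*X (W(m, X) = X + X = 2*X)
Q(L) = √2*√L (Q(L) = √(2*L) = √2*√L)
R(T) = -6/T (R(T) = 3*((2*(-1))/T) = 3*(-2/T) = -6/T)
R(-2)*Q(-11) + 238 = (-6/(-2))*(√2*√(-11)) + 238 = (-6*(-½))*(√2*(I*√11)) + 238 = 3*(I*√22) + 238 = 3*I*√22 + 238 = 238 + 3*I*√22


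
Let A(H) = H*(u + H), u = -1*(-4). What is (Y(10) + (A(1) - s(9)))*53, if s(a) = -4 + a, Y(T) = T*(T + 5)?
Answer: 7950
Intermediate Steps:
u = 4
Y(T) = T*(5 + T)
A(H) = H*(4 + H)
(Y(10) + (A(1) - s(9)))*53 = (10*(5 + 10) + (1*(4 + 1) - (-4 + 9)))*53 = (10*15 + (1*5 - 1*5))*53 = (150 + (5 - 5))*53 = (150 + 0)*53 = 150*53 = 7950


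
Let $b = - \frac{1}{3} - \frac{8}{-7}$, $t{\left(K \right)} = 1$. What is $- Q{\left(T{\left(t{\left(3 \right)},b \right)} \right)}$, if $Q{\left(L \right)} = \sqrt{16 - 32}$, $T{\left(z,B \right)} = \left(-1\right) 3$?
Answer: $- 4 i \approx - 4.0 i$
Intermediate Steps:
$b = \frac{17}{21}$ ($b = \left(-1\right) \frac{1}{3} - - \frac{8}{7} = - \frac{1}{3} + \frac{8}{7} = \frac{17}{21} \approx 0.80952$)
$T{\left(z,B \right)} = -3$
$Q{\left(L \right)} = 4 i$ ($Q{\left(L \right)} = \sqrt{-16} = 4 i$)
$- Q{\left(T{\left(t{\left(3 \right)},b \right)} \right)} = - 4 i$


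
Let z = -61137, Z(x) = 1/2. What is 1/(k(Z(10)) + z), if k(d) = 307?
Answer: -1/60830 ≈ -1.6439e-5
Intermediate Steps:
Z(x) = ½ (Z(x) = 1*(½) = ½)
1/(k(Z(10)) + z) = 1/(307 - 61137) = 1/(-60830) = -1/60830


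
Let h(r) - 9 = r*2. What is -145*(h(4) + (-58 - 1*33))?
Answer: 10730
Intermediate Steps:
h(r) = 9 + 2*r (h(r) = 9 + r*2 = 9 + 2*r)
-145*(h(4) + (-58 - 1*33)) = -145*((9 + 2*4) + (-58 - 1*33)) = -145*((9 + 8) + (-58 - 33)) = -145*(17 - 91) = -145*(-74) = 10730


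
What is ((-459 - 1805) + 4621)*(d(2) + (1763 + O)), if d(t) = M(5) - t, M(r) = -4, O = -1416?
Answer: 803737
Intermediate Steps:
d(t) = -4 - t
((-459 - 1805) + 4621)*(d(2) + (1763 + O)) = ((-459 - 1805) + 4621)*((-4 - 1*2) + (1763 - 1416)) = (-2264 + 4621)*((-4 - 2) + 347) = 2357*(-6 + 347) = 2357*341 = 803737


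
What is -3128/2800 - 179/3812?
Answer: -776571/667100 ≈ -1.1641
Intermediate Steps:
-3128/2800 - 179/3812 = -3128*1/2800 - 179*1/3812 = -391/350 - 179/3812 = -776571/667100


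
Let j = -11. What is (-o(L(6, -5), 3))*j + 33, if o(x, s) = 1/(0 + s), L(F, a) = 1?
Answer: 110/3 ≈ 36.667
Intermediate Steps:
o(x, s) = 1/s
(-o(L(6, -5), 3))*j + 33 = -1/3*(-11) + 33 = -1*⅓*(-11) + 33 = -⅓*(-11) + 33 = 11/3 + 33 = 110/3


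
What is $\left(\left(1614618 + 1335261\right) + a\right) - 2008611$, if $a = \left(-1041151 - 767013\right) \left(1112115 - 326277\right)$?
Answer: $-1420923040164$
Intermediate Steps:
$a = -1420923981432$ ($a = \left(-1808164\right) 785838 = -1420923981432$)
$\left(\left(1614618 + 1335261\right) + a\right) - 2008611 = \left(\left(1614618 + 1335261\right) - 1420923981432\right) - 2008611 = \left(2949879 - 1420923981432\right) - 2008611 = -1420921031553 - 2008611 = -1420923040164$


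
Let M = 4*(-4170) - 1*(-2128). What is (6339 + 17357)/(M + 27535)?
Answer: 23696/12983 ≈ 1.8252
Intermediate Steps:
M = -14552 (M = -16680 + 2128 = -14552)
(6339 + 17357)/(M + 27535) = (6339 + 17357)/(-14552 + 27535) = 23696/12983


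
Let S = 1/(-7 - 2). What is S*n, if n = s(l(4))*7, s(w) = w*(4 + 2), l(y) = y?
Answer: -56/3 ≈ -18.667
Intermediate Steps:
S = -⅑ (S = 1/(-9) = -⅑ ≈ -0.11111)
s(w) = 6*w (s(w) = w*6 = 6*w)
n = 168 (n = (6*4)*7 = 24*7 = 168)
S*n = -⅑*168 = -56/3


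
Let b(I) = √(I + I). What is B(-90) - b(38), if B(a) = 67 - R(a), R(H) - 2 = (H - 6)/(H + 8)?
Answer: 2617/41 - 2*√19 ≈ 55.111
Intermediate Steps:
R(H) = 2 + (-6 + H)/(8 + H) (R(H) = 2 + (H - 6)/(H + 8) = 2 + (-6 + H)/(8 + H))
b(I) = √2*√I (b(I) = √(2*I) = √2*√I)
B(a) = 67 - (10 + 3*a)/(8 + a)
B(-90) - b(38) = 2*(263 + 32*(-90))/(8 - 90) - √2*√38 = 2*(263 - 2880)/(-82) - 2*√19 = 2*(-1/82)*(-2617) - 2*√19 = 2617/41 - 2*√19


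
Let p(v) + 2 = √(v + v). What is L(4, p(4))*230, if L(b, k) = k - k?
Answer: 0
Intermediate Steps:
p(v) = -2 + √2*√v (p(v) = -2 + √(v + v) = -2 + √(2*v) = -2 + √2*√v)
L(b, k) = 0
L(4, p(4))*230 = 0*230 = 0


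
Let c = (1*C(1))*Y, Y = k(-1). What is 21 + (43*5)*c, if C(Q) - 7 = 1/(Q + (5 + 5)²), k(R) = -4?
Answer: -606759/101 ≈ -6007.5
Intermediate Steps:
Y = -4
C(Q) = 7 + 1/(100 + Q) (C(Q) = 7 + 1/(Q + (5 + 5)²) = 7 + 1/(Q + 10²) = 7 + 1/(Q + 100) = 7 + 1/(100 + Q))
c = -2832/101 (c = (1*((701 + 7*1)/(100 + 1)))*(-4) = (1*((701 + 7)/101))*(-4) = (1*((1/101)*708))*(-4) = (1*(708/101))*(-4) = (708/101)*(-4) = -2832/101 ≈ -28.040)
21 + (43*5)*c = 21 + (43*5)*(-2832/101) = 21 + 215*(-2832/101) = 21 - 608880/101 = -606759/101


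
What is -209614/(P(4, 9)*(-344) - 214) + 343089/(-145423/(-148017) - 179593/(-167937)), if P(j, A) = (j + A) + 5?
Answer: 3035737340043909763/18152012926744 ≈ 1.6724e+5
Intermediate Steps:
P(j, A) = 5 + A + j (P(j, A) = (A + j) + 5 = 5 + A + j)
-209614/(P(4, 9)*(-344) - 214) + 343089/(-145423/(-148017) - 179593/(-167937)) = -209614/((5 + 9 + 4)*(-344) - 214) + 343089/(-145423/(-148017) - 179593/(-167937)) = -209614/(18*(-344) - 214) + 343089/(-145423*(-1/148017) - 179593*(-1/167937)) = -209614/(-6192 - 214) + 343089/(145423/148017 + 179593/167937) = -209614/(-6406) + 343089/(5667191048/2761947881) = -209614*(-1/6406) + 343089*(2761947881/5667191048) = 104807/3203 + 947593936544409/5667191048 = 3035737340043909763/18152012926744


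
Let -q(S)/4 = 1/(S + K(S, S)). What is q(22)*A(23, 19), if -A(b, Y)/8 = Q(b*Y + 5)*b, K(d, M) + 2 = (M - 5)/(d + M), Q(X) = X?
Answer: 47872/3 ≈ 15957.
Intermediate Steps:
K(d, M) = -2 + (-5 + M)/(M + d) (K(d, M) = -2 + (M - 5)/(d + M) = -2 + (-5 + M)/(M + d))
q(S) = -4/(S + (-5 - 3*S)/(2*S)) (q(S) = -4/(S + (-5 - S - 2*S)/(S + S)) = -4/(S + (-5 - 3*S)/((2*S))) = -4/(S + (1/(2*S))*(-5 - 3*S)) = -4/(S + (-5 - 3*S)/(2*S)))
A(b, Y) = -8*b*(5 + Y*b) (A(b, Y) = -8*(b*Y + 5)*b = -8*(Y*b + 5)*b = -8*(5 + Y*b)*b = -8*b*(5 + Y*b))
q(22)*A(23, 19) = (8*22/(5 - 2*22² + 3*22))*(-8*23*(5 + 19*23)) = (8*22/(5 - 2*484 + 66))*(-8*23*(5 + 437)) = (8*22/(5 - 968 + 66))*(-8*23*442) = (8*22/(-897))*(-81328) = (8*22*(-1/897))*(-81328) = -176/897*(-81328) = 47872/3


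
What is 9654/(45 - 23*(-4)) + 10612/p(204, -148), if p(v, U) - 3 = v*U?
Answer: 289990762/4135893 ≈ 70.116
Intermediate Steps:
p(v, U) = 3 + U*v (p(v, U) = 3 + v*U = 3 + U*v)
9654/(45 - 23*(-4)) + 10612/p(204, -148) = 9654/(45 - 23*(-4)) + 10612/(3 - 148*204) = 9654/(45 + 92) + 10612/(3 - 30192) = 9654/137 + 10612/(-30189) = 9654*(1/137) + 10612*(-1/30189) = 9654/137 - 10612/30189 = 289990762/4135893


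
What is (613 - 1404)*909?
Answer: -719019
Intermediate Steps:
(613 - 1404)*909 = -791*909 = -719019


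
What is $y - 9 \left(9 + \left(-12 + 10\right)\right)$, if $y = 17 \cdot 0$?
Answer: $-63$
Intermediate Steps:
$y = 0$
$y - 9 \left(9 + \left(-12 + 10\right)\right) = 0 - 9 \left(9 + \left(-12 + 10\right)\right) = 0 - 9 \left(9 - 2\right) = 0 - 63 = -63$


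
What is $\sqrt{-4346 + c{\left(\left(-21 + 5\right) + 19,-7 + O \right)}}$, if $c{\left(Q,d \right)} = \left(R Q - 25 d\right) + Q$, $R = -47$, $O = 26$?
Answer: $3 i \sqrt{551} \approx 70.42 i$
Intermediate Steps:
$c{\left(Q,d \right)} = - 46 Q - 25 d$ ($c{\left(Q,d \right)} = \left(- 47 Q - 25 d\right) + Q = - 46 Q - 25 d$)
$\sqrt{-4346 + c{\left(\left(-21 + 5\right) + 19,-7 + O \right)}} = \sqrt{-4346 - \left(25 \left(-7 + 26\right) + 46 \left(\left(-21 + 5\right) + 19\right)\right)} = \sqrt{-4346 - \left(475 + 46 \left(-16 + 19\right)\right)} = \sqrt{-4346 - 613} = \sqrt{-4959} = 3 i \sqrt{551}$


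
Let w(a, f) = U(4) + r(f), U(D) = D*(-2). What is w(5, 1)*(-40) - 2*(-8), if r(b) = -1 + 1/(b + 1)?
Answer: 356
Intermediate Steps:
U(D) = -2*D
r(b) = -1 + 1/(1 + b)
w(a, f) = -8 - f/(1 + f) (w(a, f) = -2*4 - f/(1 + f) = -8 - f/(1 + f))
w(5, 1)*(-40) - 2*(-8) = ((-8 - 9*1)/(1 + 1))*(-40) - 2*(-8) = ((-8 - 9)/2)*(-40) + 16 = ((1/2)*(-17))*(-40) + 16 = -17/2*(-40) + 16 = 340 + 16 = 356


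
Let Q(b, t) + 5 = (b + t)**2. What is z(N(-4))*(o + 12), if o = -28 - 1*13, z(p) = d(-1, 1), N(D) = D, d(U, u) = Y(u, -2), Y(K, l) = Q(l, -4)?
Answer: -899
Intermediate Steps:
Q(b, t) = -5 + (b + t)**2
Y(K, l) = -5 + (-4 + l)**2 (Y(K, l) = -5 + (l - 4)**2 = -5 + (-4 + l)**2)
d(U, u) = 31 (d(U, u) = -5 + (-4 - 2)**2 = -5 + (-6)**2 = -5 + 36 = 31)
z(p) = 31
o = -41 (o = -28 - 13 = -41)
z(N(-4))*(o + 12) = 31*(-41 + 12) = 31*(-29) = -899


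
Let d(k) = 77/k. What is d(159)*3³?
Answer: 693/53 ≈ 13.075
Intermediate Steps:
d(159)*3³ = (77/159)*3³ = (77*(1/159))*27 = (77/159)*27 = 693/53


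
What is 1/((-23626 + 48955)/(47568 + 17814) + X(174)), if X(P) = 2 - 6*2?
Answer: -21794/209497 ≈ -0.10403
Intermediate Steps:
X(P) = -10 (X(P) = 2 - 12 = -10)
1/((-23626 + 48955)/(47568 + 17814) + X(174)) = 1/((-23626 + 48955)/(47568 + 17814) - 10) = 1/(25329/65382 - 10) = 1/(25329*(1/65382) - 10) = 1/(8443/21794 - 10) = 1/(-209497/21794) = -21794/209497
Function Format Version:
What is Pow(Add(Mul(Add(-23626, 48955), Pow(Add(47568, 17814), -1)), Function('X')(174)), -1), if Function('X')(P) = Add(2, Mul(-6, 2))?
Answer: Rational(-21794, 209497) ≈ -0.10403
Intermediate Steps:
Function('X')(P) = -10 (Function('X')(P) = Add(2, -12) = -10)
Pow(Add(Mul(Add(-23626, 48955), Pow(Add(47568, 17814), -1)), Function('X')(174)), -1) = Pow(Add(Mul(Add(-23626, 48955), Pow(Add(47568, 17814), -1)), -10), -1) = Pow(Add(Mul(25329, Pow(65382, -1)), -10), -1) = Pow(Add(Mul(25329, Rational(1, 65382)), -10), -1) = Pow(Add(Rational(8443, 21794), -10), -1) = Pow(Rational(-209497, 21794), -1) = Rational(-21794, 209497)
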